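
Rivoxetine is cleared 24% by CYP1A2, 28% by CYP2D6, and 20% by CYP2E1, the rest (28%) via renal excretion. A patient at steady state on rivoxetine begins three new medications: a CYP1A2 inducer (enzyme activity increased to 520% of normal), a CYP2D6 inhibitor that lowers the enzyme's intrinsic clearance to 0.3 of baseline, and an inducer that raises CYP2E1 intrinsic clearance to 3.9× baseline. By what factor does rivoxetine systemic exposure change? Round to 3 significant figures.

The CYP1A2 pathway (24% of clearance) rises to 5.2× activity: 0.24 × 5.2 = 1.248.
The CYP2D6 pathway (28% of clearance) is reduced to 0.3× activity: 0.28 × 0.3 = 0.084.
The CYP2E1 pathway (20% of clearance) is boosted to 3.9× activity: 0.2 × 3.9 = 0.78.
The remaining 28% of clearance is unaffected.
New clearance relative to baseline: 1.248 + 0.084 + 0.78 + 0.28 = 2.392.
Net systemic exposure ratio = 1 / 2.392 = 0.418.

0.418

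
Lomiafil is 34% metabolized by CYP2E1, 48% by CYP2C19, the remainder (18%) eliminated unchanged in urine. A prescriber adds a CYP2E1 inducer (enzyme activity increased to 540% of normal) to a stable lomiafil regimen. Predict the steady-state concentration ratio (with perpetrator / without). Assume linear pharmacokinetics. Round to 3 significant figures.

0.401

The CYP2E1 pathway (34% of clearance) increases to 5.4× activity: 0.34 × 5.4 = 1.836.
CYP2C19 (48%) and the residual 18% are unaffected.
CL_new/CL_old = 1.836 + 0.48 + 0.18 = 2.496.
Steady-state concentration ratio = CL_old/CL_new = 1 / 2.496 = 0.401.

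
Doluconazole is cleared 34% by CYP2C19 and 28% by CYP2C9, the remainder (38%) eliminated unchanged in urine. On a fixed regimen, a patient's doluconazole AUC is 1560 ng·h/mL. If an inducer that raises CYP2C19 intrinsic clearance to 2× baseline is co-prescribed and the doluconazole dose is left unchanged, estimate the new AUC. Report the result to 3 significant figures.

1.16 × 10³ ng·h/mL

CYP2C19: 0.34 × 2 = 0.68
CYP2C9: 0.28 (unchanged)
Other: 0.38 (unchanged)
CL_new/CL_old = 0.68 + 0.28 + 0.38 = 1.34.
AUC ∝ 1/CL, so new value = 1560 / 1.34 = 1.16 × 10³ ng·h/mL.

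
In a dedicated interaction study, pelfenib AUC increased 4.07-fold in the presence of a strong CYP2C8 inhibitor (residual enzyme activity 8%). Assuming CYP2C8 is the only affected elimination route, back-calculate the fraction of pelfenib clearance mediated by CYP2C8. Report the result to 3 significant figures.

Let fm be the CYP2C8 fraction. New clearance relative to baseline = fm × 0.08 + (1 − fm).
AUC ratio = 1 / (new CL fraction), so new CL fraction = 1 / 4.07 = 0.2457.
fm × 0.08 + 1 − fm = 0.2457  ⇒  fm × (0.08 − 1) = −0.7543  ⇒  fm = 0.820.

0.820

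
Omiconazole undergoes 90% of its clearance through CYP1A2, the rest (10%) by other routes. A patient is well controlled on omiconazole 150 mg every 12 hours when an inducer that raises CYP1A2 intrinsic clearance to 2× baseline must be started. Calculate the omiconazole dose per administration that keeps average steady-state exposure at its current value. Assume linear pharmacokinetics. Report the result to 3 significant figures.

285 mg

CYP1A2: 0.9 × 2 = 1.8
Other: 0.1 (unchanged)
New clearance relative to baseline: 1.8 + 0.1 = 1.9.
To maintain the same steady-state level, dose must scale with clearance: new dose = 150 × 1.9 = 285 mg.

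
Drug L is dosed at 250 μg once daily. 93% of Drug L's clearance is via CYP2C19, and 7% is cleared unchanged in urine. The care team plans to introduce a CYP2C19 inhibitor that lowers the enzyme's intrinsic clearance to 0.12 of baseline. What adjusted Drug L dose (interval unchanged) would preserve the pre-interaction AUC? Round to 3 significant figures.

45.4 μg

CYP2C19: 0.93 × 0.12 = 0.1116
Other: 0.07 (unchanged)
Relative clearance = 0.1116 + 0.07 = 0.1816.
Css,avg = (dose rate)/CL, so holding Css fixed requires dose ∝ CL: 250 × 0.1816 = 45.4 μg.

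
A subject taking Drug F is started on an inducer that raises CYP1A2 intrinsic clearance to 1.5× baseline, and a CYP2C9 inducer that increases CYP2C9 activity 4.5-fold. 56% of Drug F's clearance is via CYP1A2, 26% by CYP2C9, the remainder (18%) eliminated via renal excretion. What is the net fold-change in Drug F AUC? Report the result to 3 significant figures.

0.457

The CYP1A2 pathway (56% of clearance) is boosted to 1.5× activity: 0.56 × 1.5 = 0.84.
The CYP2C9 pathway (26% of clearance) increases to 4.5× activity: 0.26 × 4.5 = 1.17.
Non-CYP routes (18%) are unchanged.
New clearance relative to baseline: 0.84 + 1.17 + 0.18 = 2.19.
Net AUC ratio = 1 / 2.19 = 0.457.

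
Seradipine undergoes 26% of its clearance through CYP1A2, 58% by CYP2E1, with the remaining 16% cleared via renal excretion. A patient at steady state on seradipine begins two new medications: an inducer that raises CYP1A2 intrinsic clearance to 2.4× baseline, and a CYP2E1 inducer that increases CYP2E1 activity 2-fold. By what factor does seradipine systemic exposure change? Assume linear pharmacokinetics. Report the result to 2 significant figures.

The CYP1A2 pathway (26% of clearance) increases to 2.4× activity: 0.26 × 2.4 = 0.624.
The CYP2E1 pathway (58% of clearance) is boosted to 2× activity: 0.58 × 2 = 1.16.
The remaining 16% of clearance is unaffected.
Relative clearance = 0.624 + 1.16 + 0.16 = 1.944.
Systemic exposure ∝ 1/CL: fold-change = 1 / 1.944 = 0.51.

0.51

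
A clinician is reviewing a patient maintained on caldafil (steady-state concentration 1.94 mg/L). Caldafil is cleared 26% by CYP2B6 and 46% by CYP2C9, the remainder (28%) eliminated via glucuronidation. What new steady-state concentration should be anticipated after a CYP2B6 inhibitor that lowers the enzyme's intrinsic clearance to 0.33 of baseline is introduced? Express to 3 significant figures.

2.35 mg/L

CYP2B6: 0.26 × 0.33 = 0.0858
CYP2C9: 0.46 (unchanged)
Other: 0.28 (unchanged)
New clearance relative to baseline: 0.0858 + 0.46 + 0.28 = 0.8258.
New steady-state concentration = baseline ÷ relative clearance = 1.94 / 0.8258 = 2.35 mg/L.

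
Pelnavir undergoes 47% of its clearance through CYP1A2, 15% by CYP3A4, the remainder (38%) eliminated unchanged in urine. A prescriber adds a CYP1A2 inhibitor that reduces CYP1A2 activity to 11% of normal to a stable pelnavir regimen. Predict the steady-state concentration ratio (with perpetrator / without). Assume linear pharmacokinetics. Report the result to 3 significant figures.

The CYP1A2 pathway (47% of clearance) is reduced to 0.11× activity: 0.47 × 0.11 = 0.0517.
CYP3A4 (15%) and the residual 38% are unaffected.
New clearance relative to baseline: 0.0517 + 0.15 + 0.38 = 0.5817.
Since steady-state concentration ∝ 1/CL, the ratio is 1 / 0.5817 = 1.72.

1.72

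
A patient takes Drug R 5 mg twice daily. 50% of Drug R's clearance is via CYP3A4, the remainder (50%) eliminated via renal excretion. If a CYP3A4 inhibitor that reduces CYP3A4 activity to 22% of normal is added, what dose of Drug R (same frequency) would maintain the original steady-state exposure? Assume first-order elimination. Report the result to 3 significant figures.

The CYP3A4 pathway (50% of clearance) is reduced to 0.22× activity: 0.5 × 0.22 = 0.11.
The remaining 50% of clearance is unaffected.
New clearance relative to baseline: 0.11 + 0.5 = 0.61.
Css,avg = (dose rate)/CL, so holding Css fixed requires dose ∝ CL: 5 × 0.61 = 3.05 mg.

3.05 mg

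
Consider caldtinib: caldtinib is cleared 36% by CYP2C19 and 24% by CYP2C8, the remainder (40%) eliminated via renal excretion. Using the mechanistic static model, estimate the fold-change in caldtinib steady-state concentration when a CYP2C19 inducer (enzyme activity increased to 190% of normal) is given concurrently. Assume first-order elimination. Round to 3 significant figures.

The CYP2C19 pathway (36% of clearance) is boosted to 1.9× activity: 0.36 × 1.9 = 0.684.
CYP2C8 (24%) and the residual 40% are unaffected.
Relative clearance = 0.684 + 0.24 + 0.4 = 1.324.
Since steady-state concentration ∝ 1/CL, the ratio is 1 / 1.324 = 0.755.

0.755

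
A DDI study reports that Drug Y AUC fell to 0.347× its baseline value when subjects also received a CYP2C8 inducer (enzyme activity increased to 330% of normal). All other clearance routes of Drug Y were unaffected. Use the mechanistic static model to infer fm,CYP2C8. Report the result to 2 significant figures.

0.82

CL'/CL = 1 / 0.347 = 2.882
3.3·fm + (1 − fm) = 2.882
fm = (2.882 − 1) / (3.3 − 1) = 0.82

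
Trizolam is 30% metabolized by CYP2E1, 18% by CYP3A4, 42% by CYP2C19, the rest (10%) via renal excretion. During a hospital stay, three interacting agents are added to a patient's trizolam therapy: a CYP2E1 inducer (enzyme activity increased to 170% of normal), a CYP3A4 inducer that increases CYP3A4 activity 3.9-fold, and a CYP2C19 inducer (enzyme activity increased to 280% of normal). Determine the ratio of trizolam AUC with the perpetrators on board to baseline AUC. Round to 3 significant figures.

The CYP2E1 pathway (30% of clearance) is boosted to 1.7× activity: 0.3 × 1.7 = 0.51.
The CYP3A4 pathway (18% of clearance) is boosted to 3.9× activity: 0.18 × 3.9 = 0.702.
The CYP2C19 pathway (42% of clearance) is boosted to 2.8× activity: 0.42 × 2.8 = 1.176.
The remaining 10% of clearance is unaffected.
New clearance relative to baseline: 0.51 + 0.702 + 1.176 + 0.1 = 2.488.
Net AUC ratio = 1 / 2.488 = 0.402.

0.402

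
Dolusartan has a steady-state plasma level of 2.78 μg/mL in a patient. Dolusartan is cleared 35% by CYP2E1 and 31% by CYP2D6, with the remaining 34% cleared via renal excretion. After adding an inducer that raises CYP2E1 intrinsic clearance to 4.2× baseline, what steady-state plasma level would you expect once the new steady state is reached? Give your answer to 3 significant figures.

1.31 μg/mL

The CYP2E1 pathway (35% of clearance) rises to 4.2× activity: 0.35 × 4.2 = 1.47.
CYP2D6 (31%) and the residual 34% are unaffected.
New clearance relative to baseline: 1.47 + 0.31 + 0.34 = 2.12.
Steady-state plasma level ∝ 1/CL, so new value = 2.78 / 2.12 = 1.31 μg/mL.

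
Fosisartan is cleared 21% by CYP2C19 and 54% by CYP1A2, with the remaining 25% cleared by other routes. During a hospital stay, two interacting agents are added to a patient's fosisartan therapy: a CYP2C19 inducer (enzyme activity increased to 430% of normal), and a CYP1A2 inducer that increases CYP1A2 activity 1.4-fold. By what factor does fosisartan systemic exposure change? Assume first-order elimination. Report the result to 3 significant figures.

0.524

CYP2C19: 0.21 × 4.3 = 0.903
CYP1A2: 0.54 × 1.4 = 0.756
Other: 0.25 (unchanged)
Relative clearance = 0.903 + 0.756 + 0.25 = 1.909.
Net systemic exposure ratio = 1 / 1.909 = 0.524.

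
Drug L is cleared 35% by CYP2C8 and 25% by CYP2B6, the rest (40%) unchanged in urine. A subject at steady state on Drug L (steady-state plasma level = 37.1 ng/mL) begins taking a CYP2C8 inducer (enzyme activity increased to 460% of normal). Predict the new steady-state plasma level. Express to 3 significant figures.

16.4 ng/mL

The CYP2C8 pathway (35% of clearance) increases to 4.6× activity: 0.35 × 4.6 = 1.61.
CYP2B6 (25%) and the residual 40% are unaffected.
New clearance relative to baseline: 1.61 + 0.25 + 0.4 = 2.26.
Steady-state plasma level ∝ 1/CL, so new value = 37.1 / 2.26 = 16.4 ng/mL.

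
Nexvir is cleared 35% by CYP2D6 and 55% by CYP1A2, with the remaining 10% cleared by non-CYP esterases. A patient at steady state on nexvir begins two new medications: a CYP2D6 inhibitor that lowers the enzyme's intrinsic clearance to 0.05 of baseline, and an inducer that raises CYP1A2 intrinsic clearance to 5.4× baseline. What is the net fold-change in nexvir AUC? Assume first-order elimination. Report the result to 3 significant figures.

0.324

The CYP2D6 pathway (35% of clearance) falls to 0.05× activity: 0.35 × 0.05 = 0.0175.
The CYP1A2 pathway (55% of clearance) is boosted to 5.4× activity: 0.55 × 5.4 = 2.97.
Non-CYP routes (10%) are unchanged.
New clearance relative to baseline: 0.0175 + 2.97 + 0.1 = 3.0875.
Because AUC varies inversely with clearance, the combined effect is 1 / 3.0875 = 0.324.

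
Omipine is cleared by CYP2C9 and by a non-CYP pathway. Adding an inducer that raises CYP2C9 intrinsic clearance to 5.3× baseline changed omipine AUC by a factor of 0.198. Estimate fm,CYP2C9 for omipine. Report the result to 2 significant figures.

CL'/CL = 1 / 0.198 = 5.051
5.3·fm + (1 − fm) = 5.051
fm = (5.051 − 1) / (5.3 − 1) = 0.94

0.94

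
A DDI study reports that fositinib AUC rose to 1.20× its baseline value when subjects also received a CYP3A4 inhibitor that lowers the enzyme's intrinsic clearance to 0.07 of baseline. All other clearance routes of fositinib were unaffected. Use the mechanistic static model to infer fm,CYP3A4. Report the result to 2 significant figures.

CL'/CL = 1 / 1.20 = 0.8333
0.07·fm + (1 − fm) = 0.8333
fm = (0.8333 − 1) / (0.07 − 1) = 0.18

0.18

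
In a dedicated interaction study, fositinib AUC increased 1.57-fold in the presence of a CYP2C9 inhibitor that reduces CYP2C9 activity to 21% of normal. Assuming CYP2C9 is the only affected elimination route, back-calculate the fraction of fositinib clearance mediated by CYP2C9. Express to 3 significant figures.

Write x for the fraction cleared via CYP2C9. The observed AUC change means clearance fell to 1/1.57 = 0.6369 of baseline.
Setting x·0.21 + (1 − x) = 0.6369 and solving: x = (0.6369 − 1)/(0.21 − 1) = 0.460.

0.460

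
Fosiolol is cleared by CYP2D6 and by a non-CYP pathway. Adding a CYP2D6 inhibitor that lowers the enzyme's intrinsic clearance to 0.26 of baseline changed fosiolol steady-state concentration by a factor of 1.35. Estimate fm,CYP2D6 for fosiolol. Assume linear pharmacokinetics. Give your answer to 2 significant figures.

CL'/CL = 1 / 1.35 = 0.7407
0.26·fm + (1 − fm) = 0.7407
fm = (0.7407 − 1) / (0.26 − 1) = 0.35

0.35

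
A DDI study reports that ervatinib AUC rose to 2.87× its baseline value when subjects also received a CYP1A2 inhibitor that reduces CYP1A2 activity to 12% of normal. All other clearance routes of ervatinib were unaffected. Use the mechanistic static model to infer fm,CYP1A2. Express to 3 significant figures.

0.740

CL'/CL = 1 / 2.87 = 0.3484
0.12·fm + (1 − fm) = 0.3484
fm = (0.3484 − 1) / (0.12 − 1) = 0.740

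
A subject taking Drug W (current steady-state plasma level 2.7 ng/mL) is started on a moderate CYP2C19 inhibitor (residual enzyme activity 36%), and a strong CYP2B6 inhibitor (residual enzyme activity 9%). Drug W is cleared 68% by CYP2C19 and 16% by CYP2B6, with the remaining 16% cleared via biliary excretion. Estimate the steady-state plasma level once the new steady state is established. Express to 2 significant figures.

The CYP2C19 pathway (68% of clearance) is reduced to 0.36× activity: 0.68 × 0.36 = 0.2448.
The CYP2B6 pathway (16% of clearance) is reduced to 0.09× activity: 0.16 × 0.09 = 0.0144.
The remaining 16% of clearance is unaffected.
Relative clearance = 0.2448 + 0.0144 + 0.16 = 0.4192.
New steady-state plasma level = 2.7 / 0.4192 = 6.4 ng/mL (concentration scales inversely with clearance).

6.4 ng/mL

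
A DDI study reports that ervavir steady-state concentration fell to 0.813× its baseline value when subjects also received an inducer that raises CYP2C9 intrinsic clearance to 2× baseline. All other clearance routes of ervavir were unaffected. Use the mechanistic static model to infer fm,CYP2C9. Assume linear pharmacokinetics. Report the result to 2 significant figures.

0.23

Write x for the fraction cleared via CYP2C9. The observed steady-state concentration change means clearance rose to 1/0.813 = 1.23 of baseline.
Setting x·2 + (1 − x) = 1.23 and solving: x = (1.23 − 1)/(2 − 1) = 0.23.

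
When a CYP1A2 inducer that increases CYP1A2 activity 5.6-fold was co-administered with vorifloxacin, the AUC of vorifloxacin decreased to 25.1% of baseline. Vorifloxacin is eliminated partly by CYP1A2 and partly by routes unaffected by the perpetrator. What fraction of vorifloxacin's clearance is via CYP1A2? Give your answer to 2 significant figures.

Write x for the fraction cleared via CYP1A2. The observed AUC change means clearance rose to 1/0.251 = 3.984 of baseline.
Setting x·5.6 + (1 − x) = 3.984 and solving: x = (3.984 − 1)/(5.6 − 1) = 0.65.

0.65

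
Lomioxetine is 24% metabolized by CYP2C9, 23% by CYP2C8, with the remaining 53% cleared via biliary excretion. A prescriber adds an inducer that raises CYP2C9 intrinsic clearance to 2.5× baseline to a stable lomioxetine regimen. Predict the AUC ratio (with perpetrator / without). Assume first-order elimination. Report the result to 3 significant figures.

0.735

CYP2C9: 0.24 × 2.5 = 0.6
CYP2C8: 0.23 (unchanged)
Other: 0.53 (unchanged)
New clearance relative to baseline: 0.6 + 0.23 + 0.53 = 1.36.
Since AUC ∝ 1/CL, the ratio is 1 / 1.36 = 0.735.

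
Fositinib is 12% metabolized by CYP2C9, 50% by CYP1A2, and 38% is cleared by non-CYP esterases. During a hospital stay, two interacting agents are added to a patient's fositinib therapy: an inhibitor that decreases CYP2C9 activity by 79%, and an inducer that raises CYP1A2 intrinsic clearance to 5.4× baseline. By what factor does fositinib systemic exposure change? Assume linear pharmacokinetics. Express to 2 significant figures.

The CYP2C9 pathway (12% of clearance) is reduced to 0.21× activity: 0.12 × 0.21 = 0.0252.
The CYP1A2 pathway (50% of clearance) is boosted to 5.4× activity: 0.5 × 5.4 = 2.7.
Non-CYP routes (38%) are unchanged.
CL_new/CL_old = 0.0252 + 2.7 + 0.38 = 3.1052.
Net systemic exposure ratio = 1 / 3.1052 = 0.32.

0.32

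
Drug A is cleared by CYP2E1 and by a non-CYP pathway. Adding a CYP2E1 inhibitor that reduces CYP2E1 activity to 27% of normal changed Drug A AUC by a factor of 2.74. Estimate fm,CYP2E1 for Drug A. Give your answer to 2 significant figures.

0.87

Let x = fm,CYP2E1. Because AUC ∝ 1/CL, relative clearance fell to 1/2.74 = 0.365.
Only the CYP2E1 route changed, so 0.365 = x·0.27 + (1 − x), giving x = 0.87.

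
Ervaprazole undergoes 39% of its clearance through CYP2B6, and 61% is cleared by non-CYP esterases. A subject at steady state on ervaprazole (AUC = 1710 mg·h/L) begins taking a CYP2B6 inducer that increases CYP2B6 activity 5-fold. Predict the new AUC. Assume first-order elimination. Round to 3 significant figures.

The CYP2B6 pathway (39% of clearance) rises to 5× activity: 0.39 × 5 = 1.95.
The remaining 61% of clearance is unaffected.
Relative clearance = 1.95 + 0.61 = 2.56.
New AUC = baseline ÷ relative clearance = 1710 / 2.56 = 668 mg·h/L.

668 mg·h/L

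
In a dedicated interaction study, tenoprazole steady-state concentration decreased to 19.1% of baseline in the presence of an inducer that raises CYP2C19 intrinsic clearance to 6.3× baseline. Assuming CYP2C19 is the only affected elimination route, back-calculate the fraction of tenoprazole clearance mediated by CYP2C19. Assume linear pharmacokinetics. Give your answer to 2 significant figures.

Let x = fm,CYP2C19. Because steady-state concentration ∝ 1/CL, relative clearance rose to 1/0.191 = 5.236.
Setting x·6.3 + (1 − x) = 5.236 and solving: x = (5.236 − 1)/(6.3 − 1) = 0.80.

0.80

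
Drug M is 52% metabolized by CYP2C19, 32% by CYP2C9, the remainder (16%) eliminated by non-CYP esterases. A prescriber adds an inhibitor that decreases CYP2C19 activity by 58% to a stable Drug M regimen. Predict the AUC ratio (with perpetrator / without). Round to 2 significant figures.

The CYP2C19 pathway (52% of clearance) falls to 0.42× activity: 0.52 × 0.42 = 0.2184.
CYP2C9 (32%) and the residual 16% are unaffected.
CL_new/CL_old = 0.2184 + 0.32 + 0.16 = 0.6984.
AUC is inversely proportional to clearance, so the fold-change is 1 / 0.6984 = 1.4.

1.4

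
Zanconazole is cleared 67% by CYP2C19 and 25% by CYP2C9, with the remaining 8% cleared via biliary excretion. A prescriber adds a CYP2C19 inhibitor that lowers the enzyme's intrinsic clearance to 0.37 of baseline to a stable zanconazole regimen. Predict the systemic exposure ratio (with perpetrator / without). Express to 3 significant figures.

The CYP2C19 pathway (67% of clearance) falls to 0.37× activity: 0.67 × 0.37 = 0.2479.
CYP2C9 (25%) and the residual 8% are unaffected.
Relative clearance = 0.2479 + 0.25 + 0.08 = 0.5779.
Since systemic exposure ∝ 1/CL, the ratio is 1 / 0.5779 = 1.73.

1.73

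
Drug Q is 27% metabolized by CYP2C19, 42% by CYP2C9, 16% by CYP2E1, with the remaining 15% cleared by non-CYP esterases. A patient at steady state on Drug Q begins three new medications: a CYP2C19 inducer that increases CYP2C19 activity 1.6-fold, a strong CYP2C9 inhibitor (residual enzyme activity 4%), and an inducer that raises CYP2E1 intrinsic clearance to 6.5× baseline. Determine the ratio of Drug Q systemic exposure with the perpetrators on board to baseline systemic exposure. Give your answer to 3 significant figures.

The CYP2C19 pathway (27% of clearance) rises to 1.6× activity: 0.27 × 1.6 = 0.432.
The CYP2C9 pathway (42% of clearance) is reduced to 0.04× activity: 0.42 × 0.04 = 0.0168.
The CYP2E1 pathway (16% of clearance) rises to 6.5× activity: 0.16 × 6.5 = 1.04.
The remaining 15% of clearance is unaffected.
CL_new/CL_old = 0.432 + 0.0168 + 1.04 + 0.15 = 1.6388.
Net systemic exposure ratio = 1 / 1.6388 = 0.610.

0.610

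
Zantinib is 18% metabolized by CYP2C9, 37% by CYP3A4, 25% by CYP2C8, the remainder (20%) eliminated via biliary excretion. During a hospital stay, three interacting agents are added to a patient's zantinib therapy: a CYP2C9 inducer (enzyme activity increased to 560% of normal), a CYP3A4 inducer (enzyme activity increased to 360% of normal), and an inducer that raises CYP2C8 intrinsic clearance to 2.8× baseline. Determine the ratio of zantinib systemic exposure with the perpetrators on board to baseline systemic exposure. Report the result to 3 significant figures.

0.309

CYP2C9: 0.18 × 5.6 = 1.008
CYP3A4: 0.37 × 3.6 = 1.332
CYP2C8: 0.25 × 2.8 = 0.7
Other: 0.2 (unchanged)
CL_new/CL_old = 1.008 + 1.332 + 0.7 + 0.2 = 3.24.
Systemic exposure ∝ 1/CL: fold-change = 1 / 3.24 = 0.309.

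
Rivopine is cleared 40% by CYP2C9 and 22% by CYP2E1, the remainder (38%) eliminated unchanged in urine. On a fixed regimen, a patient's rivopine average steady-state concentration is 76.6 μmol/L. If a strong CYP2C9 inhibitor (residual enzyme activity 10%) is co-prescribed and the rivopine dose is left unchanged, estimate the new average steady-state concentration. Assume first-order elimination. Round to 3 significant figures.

The CYP2C9 pathway (40% of clearance) drops to 0.1× activity: 0.4 × 0.1 = 0.04.
CYP2E1 (22%) and the residual 38% are unaffected.
Relative clearance = 0.04 + 0.22 + 0.38 = 0.64.
With dosing unchanged, average steady-state concentration scales as 1/CL: 76.6 / 0.64 = 120 μmol/L.

120 μmol/L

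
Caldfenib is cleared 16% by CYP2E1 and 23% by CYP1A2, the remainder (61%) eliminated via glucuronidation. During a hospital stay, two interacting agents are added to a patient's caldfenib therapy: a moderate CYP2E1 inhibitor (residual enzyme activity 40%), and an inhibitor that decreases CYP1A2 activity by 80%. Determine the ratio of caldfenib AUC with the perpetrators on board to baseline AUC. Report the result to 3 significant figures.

The CYP2E1 pathway (16% of clearance) is reduced to 0.4× activity: 0.16 × 0.4 = 0.064.
The CYP1A2 pathway (23% of clearance) is reduced to 0.2× activity: 0.23 × 0.2 = 0.046.
Non-CYP routes (61%) are unchanged.
Relative clearance = 0.064 + 0.046 + 0.61 = 0.72.
Because AUC varies inversely with clearance, the combined effect is 1 / 0.72 = 1.39.

1.39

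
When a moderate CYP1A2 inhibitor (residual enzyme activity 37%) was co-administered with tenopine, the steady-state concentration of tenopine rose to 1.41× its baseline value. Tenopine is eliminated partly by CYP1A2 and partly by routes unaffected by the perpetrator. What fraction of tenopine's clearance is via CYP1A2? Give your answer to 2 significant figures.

CL'/CL = 1 / 1.41 = 0.7092
0.37·fm + (1 − fm) = 0.7092
fm = (0.7092 − 1) / (0.37 − 1) = 0.46

0.46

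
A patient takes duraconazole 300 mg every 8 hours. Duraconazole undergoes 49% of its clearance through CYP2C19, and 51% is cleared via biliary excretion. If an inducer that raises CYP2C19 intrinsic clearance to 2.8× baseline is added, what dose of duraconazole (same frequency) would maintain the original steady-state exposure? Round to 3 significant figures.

565 mg

The CYP2C19 pathway (49% of clearance) increases to 2.8× activity: 0.49 × 2.8 = 1.372.
Non-CYP routes (51%) are unchanged.
CL_new/CL_old = 1.372 + 0.51 = 1.882.
To maintain the same steady-state level, dose must scale with clearance: new dose = 300 × 1.882 = 565 mg.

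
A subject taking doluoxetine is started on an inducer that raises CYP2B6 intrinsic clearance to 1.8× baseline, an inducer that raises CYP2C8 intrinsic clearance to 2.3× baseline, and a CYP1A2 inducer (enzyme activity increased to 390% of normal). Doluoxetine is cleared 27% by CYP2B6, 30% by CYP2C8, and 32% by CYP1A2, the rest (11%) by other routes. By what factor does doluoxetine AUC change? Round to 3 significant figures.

0.395

The CYP2B6 pathway (27% of clearance) is boosted to 1.8× activity: 0.27 × 1.8 = 0.486.
The CYP2C8 pathway (30% of clearance) increases to 2.3× activity: 0.3 × 2.3 = 0.69.
The CYP1A2 pathway (32% of clearance) rises to 3.9× activity: 0.32 × 3.9 = 1.248.
The remaining 11% of clearance is unaffected.
CL_new/CL_old = 0.486 + 0.69 + 1.248 + 0.11 = 2.534.
Because AUC varies inversely with clearance, the combined effect is 1 / 2.534 = 0.395.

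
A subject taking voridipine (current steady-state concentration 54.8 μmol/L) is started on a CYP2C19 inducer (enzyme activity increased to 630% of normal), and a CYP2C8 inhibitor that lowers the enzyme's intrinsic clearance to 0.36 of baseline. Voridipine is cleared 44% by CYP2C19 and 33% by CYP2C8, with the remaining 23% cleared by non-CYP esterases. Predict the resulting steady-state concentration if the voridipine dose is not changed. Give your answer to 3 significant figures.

17.6 μmol/L

The CYP2C19 pathway (44% of clearance) is boosted to 6.3× activity: 0.44 × 6.3 = 2.772.
The CYP2C8 pathway (33% of clearance) is reduced to 0.36× activity: 0.33 × 0.36 = 0.1188.
The remaining 23% of clearance is unaffected.
Relative clearance = 2.772 + 0.1188 + 0.23 = 3.1208.
Steady-state concentration ∝ 1/CL: new value = 54.8 / 3.1208 = 17.6 μmol/L.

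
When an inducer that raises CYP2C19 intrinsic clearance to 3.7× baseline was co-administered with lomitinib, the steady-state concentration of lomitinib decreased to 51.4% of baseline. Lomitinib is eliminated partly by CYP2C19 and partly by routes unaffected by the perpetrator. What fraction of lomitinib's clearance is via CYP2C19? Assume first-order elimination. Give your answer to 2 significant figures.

0.35

Let fm be the CYP2C19 fraction. New clearance relative to baseline = fm × 3.7 + (1 − fm).
Steady-state concentration ratio = 1 / (new CL fraction), so new CL fraction = 1 / 0.514 = 1.946.
fm × 3.7 + 1 − fm = 1.946  ⇒  fm × (3.7 − 1) = 0.9455  ⇒  fm = 0.35.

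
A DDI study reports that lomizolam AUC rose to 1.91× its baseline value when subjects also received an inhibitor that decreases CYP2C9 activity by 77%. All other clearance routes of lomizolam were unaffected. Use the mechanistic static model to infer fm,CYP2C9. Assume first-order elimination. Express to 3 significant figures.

CL'/CL = 1 / 1.91 = 0.5236
0.23·fm + (1 − fm) = 0.5236
fm = (0.5236 − 1) / (0.23 − 1) = 0.619

0.619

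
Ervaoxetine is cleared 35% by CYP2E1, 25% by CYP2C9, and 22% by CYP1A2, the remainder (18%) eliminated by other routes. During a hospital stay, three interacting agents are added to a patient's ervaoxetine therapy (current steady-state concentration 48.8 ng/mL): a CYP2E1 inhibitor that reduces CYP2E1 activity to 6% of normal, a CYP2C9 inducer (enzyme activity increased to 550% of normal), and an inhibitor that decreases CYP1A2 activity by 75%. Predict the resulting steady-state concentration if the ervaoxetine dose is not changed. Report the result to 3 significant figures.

29.9 ng/mL

The CYP2E1 pathway (35% of clearance) drops to 0.06× activity: 0.35 × 0.06 = 0.021.
The CYP2C9 pathway (25% of clearance) is boosted to 5.5× activity: 0.25 × 5.5 = 1.375.
The CYP1A2 pathway (22% of clearance) is reduced to 0.25× activity: 0.22 × 0.25 = 0.055.
Non-CYP routes (18%) are unchanged.
CL_new/CL_old = 0.021 + 1.375 + 0.055 + 0.18 = 1.631.
Steady-state concentration ∝ 1/CL: new value = 48.8 / 1.631 = 29.9 ng/mL.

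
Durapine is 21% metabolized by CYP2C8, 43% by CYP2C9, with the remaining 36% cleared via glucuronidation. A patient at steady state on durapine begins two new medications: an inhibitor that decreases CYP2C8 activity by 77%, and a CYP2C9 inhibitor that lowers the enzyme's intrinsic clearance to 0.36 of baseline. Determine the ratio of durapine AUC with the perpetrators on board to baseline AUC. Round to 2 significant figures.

The CYP2C8 pathway (21% of clearance) is reduced to 0.23× activity: 0.21 × 0.23 = 0.0483.
The CYP2C9 pathway (43% of clearance) drops to 0.36× activity: 0.43 × 0.36 = 0.1548.
Non-CYP routes (36%) are unchanged.
CL_new/CL_old = 0.0483 + 0.1548 + 0.36 = 0.5631.
AUC ∝ 1/CL: fold-change = 1 / 0.5631 = 1.8.

1.8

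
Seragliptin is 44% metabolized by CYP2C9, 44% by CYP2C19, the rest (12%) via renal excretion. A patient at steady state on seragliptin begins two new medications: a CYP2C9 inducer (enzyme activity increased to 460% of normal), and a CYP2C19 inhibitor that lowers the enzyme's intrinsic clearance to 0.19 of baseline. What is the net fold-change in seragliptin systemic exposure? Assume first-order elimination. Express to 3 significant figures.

0.449

CYP2C9: 0.44 × 4.6 = 2.024
CYP2C19: 0.44 × 0.19 = 0.0836
Other: 0.12 (unchanged)
New clearance relative to baseline: 2.024 + 0.0836 + 0.12 = 2.2276.
Net systemic exposure ratio = 1 / 2.2276 = 0.449.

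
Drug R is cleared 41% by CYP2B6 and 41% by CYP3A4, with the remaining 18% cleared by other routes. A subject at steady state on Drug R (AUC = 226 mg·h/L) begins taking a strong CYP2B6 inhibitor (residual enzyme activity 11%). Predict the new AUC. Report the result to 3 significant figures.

356 mg·h/L

CYP2B6: 0.41 × 0.11 = 0.0451
CYP3A4: 0.41 (unchanged)
Other: 0.18 (unchanged)
New clearance relative to baseline: 0.0451 + 0.41 + 0.18 = 0.6351.
New AUC = baseline ÷ relative clearance = 226 / 0.6351 = 356 mg·h/L.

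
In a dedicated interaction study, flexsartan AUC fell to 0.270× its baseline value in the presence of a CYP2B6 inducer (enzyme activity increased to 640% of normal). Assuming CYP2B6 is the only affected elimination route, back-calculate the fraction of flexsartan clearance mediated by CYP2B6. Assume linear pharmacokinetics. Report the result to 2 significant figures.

Call the CYP2B6 fraction fm. After the interaction, CL_new/CL_old = fm × 6.4 + (1 − fm).
AUC ratio = 1 / (new CL fraction), so new CL fraction = 1 / 0.270 = 3.704.
fm × 6.4 + 1 − fm = 3.704  ⇒  fm × (6.4 − 1) = 2.704  ⇒  fm = 0.50.

0.50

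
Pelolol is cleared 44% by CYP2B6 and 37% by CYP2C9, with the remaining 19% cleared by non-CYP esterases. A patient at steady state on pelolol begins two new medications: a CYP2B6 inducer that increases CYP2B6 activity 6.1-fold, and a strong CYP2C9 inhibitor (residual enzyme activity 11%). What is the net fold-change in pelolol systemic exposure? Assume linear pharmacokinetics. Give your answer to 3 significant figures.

The CYP2B6 pathway (44% of clearance) rises to 6.1× activity: 0.44 × 6.1 = 2.684.
The CYP2C9 pathway (37% of clearance) falls to 0.11× activity: 0.37 × 0.11 = 0.0407.
The remaining 19% of clearance is unaffected.
New clearance relative to baseline: 2.684 + 0.0407 + 0.19 = 2.9147.
Because systemic exposure varies inversely with clearance, the combined effect is 1 / 2.9147 = 0.343.

0.343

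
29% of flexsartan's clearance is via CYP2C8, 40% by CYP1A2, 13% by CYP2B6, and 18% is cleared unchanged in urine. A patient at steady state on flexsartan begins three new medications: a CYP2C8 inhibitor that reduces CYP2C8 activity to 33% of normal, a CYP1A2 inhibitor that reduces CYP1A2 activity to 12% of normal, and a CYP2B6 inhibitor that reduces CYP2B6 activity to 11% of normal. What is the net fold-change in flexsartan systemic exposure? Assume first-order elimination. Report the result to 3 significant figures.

2.96

The CYP2C8 pathway (29% of clearance) is reduced to 0.33× activity: 0.29 × 0.33 = 0.0957.
The CYP1A2 pathway (40% of clearance) falls to 0.12× activity: 0.4 × 0.12 = 0.048.
The CYP2B6 pathway (13% of clearance) falls to 0.11× activity: 0.13 × 0.11 = 0.0143.
Non-CYP routes (18%) are unchanged.
CL_new/CL_old = 0.0957 + 0.048 + 0.0143 + 0.18 = 0.338.
Because systemic exposure varies inversely with clearance, the combined effect is 1 / 0.338 = 2.96.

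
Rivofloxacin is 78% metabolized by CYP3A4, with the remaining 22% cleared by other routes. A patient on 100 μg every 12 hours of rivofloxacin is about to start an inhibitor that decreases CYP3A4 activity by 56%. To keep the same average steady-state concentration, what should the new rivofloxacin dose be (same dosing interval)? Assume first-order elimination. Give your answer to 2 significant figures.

CYP3A4: 0.78 × 0.44 = 0.3432
Other: 0.22 (unchanged)
Relative clearance = 0.3432 + 0.22 = 0.5632.
To maintain the same steady-state level, dose must scale with clearance: new dose = 100 × 0.5632 = 56 μg.

56 μg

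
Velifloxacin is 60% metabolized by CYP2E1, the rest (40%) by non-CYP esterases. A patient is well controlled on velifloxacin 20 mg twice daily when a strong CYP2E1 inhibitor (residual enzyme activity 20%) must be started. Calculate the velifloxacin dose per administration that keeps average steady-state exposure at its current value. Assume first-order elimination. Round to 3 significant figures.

10.4 mg

CYP2E1: 0.6 × 0.2 = 0.12
Other: 0.4 (unchanged)
New clearance relative to baseline: 0.12 + 0.4 = 0.52.
Css,avg = (dose rate)/CL, so holding Css fixed requires dose ∝ CL: 20 × 0.52 = 10.4 mg.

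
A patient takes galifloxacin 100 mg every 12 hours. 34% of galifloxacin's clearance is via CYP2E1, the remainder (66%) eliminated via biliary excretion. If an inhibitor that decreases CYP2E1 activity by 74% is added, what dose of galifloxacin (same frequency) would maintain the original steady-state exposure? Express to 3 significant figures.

74.8 mg

The CYP2E1 pathway (34% of clearance) drops to 0.26× activity: 0.34 × 0.26 = 0.0884.
Non-CYP routes (66%) are unchanged.
New clearance relative to baseline: 0.0884 + 0.66 = 0.7484.
To maintain the same steady-state level, dose must scale with clearance: new dose = 100 × 0.7484 = 74.8 mg.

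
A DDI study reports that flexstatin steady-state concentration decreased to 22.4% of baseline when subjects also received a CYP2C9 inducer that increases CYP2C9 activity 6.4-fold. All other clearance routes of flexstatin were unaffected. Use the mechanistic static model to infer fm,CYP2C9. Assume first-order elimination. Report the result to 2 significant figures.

Let fm be the CYP2C9 fraction. New clearance relative to baseline = fm × 6.4 + (1 − fm).
Steady-state concentration ratio = 1 / (new CL fraction), so new CL fraction = 1 / 0.224 = 4.464.
fm × 6.4 + 1 − fm = 4.464  ⇒  fm × (6.4 − 1) = 3.464  ⇒  fm = 0.64.

0.64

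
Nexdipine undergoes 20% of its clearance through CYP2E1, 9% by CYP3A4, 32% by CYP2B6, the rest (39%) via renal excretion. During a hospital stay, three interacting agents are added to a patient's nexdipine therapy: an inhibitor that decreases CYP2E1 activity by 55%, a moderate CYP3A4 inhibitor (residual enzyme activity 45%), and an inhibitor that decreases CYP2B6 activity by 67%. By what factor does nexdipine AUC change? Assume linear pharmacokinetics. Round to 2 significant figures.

1.6

The CYP2E1 pathway (20% of clearance) is reduced to 0.45× activity: 0.2 × 0.45 = 0.09.
The CYP3A4 pathway (9% of clearance) is reduced to 0.45× activity: 0.09 × 0.45 = 0.0405.
The CYP2B6 pathway (32% of clearance) is reduced to 0.33× activity: 0.32 × 0.33 = 0.1056.
Non-CYP routes (39%) are unchanged.
Relative clearance = 0.09 + 0.0405 + 0.1056 + 0.39 = 0.6261.
AUC ∝ 1/CL: fold-change = 1 / 0.6261 = 1.6.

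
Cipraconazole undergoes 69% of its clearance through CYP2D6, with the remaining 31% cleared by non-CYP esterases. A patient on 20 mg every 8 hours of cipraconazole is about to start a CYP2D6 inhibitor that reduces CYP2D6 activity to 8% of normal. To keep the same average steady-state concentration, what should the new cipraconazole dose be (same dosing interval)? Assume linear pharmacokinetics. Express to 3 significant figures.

The CYP2D6 pathway (69% of clearance) falls to 0.08× activity: 0.69 × 0.08 = 0.0552.
Non-CYP routes (31%) are unchanged.
Relative clearance = 0.0552 + 0.31 = 0.3652.
Css,avg = (dose rate)/CL, so holding Css fixed requires dose ∝ CL: 20 × 0.3652 = 7.30 mg.

7.30 mg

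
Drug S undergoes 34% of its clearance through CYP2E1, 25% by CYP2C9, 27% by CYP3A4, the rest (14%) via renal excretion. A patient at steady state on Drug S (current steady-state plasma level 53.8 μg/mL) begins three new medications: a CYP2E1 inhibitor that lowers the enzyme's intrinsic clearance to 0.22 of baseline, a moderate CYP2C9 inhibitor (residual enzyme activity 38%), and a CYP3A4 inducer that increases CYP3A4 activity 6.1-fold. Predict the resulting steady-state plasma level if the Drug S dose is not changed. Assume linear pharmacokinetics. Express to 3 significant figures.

CYP2E1: 0.34 × 0.22 = 0.0748
CYP2C9: 0.25 × 0.38 = 0.095
CYP3A4: 0.27 × 6.1 = 1.647
Other: 0.14 (unchanged)
Relative clearance = 0.0748 + 0.095 + 1.647 + 0.14 = 1.9568.
Dividing the baseline by the relative clearance: 53.8 / 1.9568 = 27.5 μg/mL.

27.5 μg/mL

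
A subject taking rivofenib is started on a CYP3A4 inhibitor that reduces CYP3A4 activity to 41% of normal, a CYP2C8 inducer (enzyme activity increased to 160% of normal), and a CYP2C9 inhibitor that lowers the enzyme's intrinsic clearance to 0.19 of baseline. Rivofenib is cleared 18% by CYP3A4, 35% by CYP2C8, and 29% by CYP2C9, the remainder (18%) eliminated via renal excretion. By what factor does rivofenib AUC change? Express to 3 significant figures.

CYP3A4: 0.18 × 0.41 = 0.0738
CYP2C8: 0.35 × 1.6 = 0.56
CYP2C9: 0.29 × 0.19 = 0.0551
Other: 0.18 (unchanged)
Relative clearance = 0.0738 + 0.56 + 0.0551 + 0.18 = 0.8689.
Because AUC varies inversely with clearance, the combined effect is 1 / 0.8689 = 1.15.

1.15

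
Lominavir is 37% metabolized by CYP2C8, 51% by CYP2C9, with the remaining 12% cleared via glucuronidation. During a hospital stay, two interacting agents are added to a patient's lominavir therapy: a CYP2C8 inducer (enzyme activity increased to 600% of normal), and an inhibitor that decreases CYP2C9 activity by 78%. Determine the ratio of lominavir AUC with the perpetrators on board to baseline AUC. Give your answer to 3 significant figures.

The CYP2C8 pathway (37% of clearance) is boosted to 6× activity: 0.37 × 6 = 2.22.
The CYP2C9 pathway (51% of clearance) is reduced to 0.22× activity: 0.51 × 0.22 = 0.1122.
The remaining 12% of clearance is unaffected.
New clearance relative to baseline: 2.22 + 0.1122 + 0.12 = 2.4522.
Because AUC varies inversely with clearance, the combined effect is 1 / 2.4522 = 0.408.

0.408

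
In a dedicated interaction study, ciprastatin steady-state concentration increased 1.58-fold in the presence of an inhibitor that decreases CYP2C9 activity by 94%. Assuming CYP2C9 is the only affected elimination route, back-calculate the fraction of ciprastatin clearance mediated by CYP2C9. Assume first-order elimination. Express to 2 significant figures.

Let fm be the CYP2C9 fraction. New clearance relative to baseline = fm × 0.06 + (1 − fm).
Steady-state concentration ratio = 1 / (new CL fraction), so new CL fraction = 1 / 1.58 = 0.6329.
fm × 0.06 + 1 − fm = 0.6329  ⇒  fm × (0.06 − 1) = −0.3671  ⇒  fm = 0.39.

0.39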